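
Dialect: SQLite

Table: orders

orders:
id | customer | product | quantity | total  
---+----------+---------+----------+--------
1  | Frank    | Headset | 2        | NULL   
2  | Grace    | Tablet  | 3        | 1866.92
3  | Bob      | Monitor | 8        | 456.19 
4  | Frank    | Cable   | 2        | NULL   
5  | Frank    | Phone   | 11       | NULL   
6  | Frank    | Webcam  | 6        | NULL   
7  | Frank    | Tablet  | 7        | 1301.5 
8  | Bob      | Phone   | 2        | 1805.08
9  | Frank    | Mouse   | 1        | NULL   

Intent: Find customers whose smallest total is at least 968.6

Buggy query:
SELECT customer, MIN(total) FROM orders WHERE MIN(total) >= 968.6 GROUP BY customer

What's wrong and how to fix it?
Bug: MIN() in WHERE is a misuse of aggregate

Fix: Replace WHERE with HAVING after the GROUP BY

Corrected query:
SELECT customer, MIN(total) FROM orders GROUP BY customer HAVING MIN(total) >= 968.6

Result:
customer | MIN(total)
---------+-----------
Frank    | 1301.5    
Grace    | 1866.92   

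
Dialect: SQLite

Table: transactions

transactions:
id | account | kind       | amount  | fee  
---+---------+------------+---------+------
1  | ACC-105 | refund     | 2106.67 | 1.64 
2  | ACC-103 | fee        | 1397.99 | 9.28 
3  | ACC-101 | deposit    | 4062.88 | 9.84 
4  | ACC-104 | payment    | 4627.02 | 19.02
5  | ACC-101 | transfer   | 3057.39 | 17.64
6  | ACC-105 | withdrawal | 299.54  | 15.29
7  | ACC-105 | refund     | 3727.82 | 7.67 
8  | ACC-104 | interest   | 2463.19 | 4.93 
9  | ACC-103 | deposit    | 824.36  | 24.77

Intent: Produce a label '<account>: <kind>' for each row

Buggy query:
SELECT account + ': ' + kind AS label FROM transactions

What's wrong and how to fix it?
Bug: '+' is numeric addition; on text columns SQLite converts them to 0 instead of concatenating

Fix: Replace + with || to concatenate text

Corrected query:
SELECT account || ': ' || kind AS label FROM transactions

Result:
label              
-------------------
ACC-105: refund    
ACC-103: fee       
ACC-101: deposit   
ACC-104: payment   
ACC-101: transfer  
ACC-105: withdrawal
ACC-105: refund    
ACC-104: interest  
ACC-103: deposit   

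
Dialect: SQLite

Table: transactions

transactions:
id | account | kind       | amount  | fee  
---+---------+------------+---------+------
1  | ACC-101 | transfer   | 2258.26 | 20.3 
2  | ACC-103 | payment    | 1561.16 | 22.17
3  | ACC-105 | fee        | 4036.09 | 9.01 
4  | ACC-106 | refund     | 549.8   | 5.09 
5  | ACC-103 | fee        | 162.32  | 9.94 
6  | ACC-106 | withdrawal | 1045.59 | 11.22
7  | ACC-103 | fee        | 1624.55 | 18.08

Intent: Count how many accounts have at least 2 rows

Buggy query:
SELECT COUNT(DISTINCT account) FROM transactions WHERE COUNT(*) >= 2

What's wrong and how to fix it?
Bug: WHERE filters individual rows, not groups, so a group-level COUNT is invalid there

Fix: Group first with HAVING COUNT(*) >= 2, then COUNT the resulting groups

Corrected query:
SELECT COUNT(*) FROM (SELECT account FROM transactions GROUP BY account HAVING COUNT(*) >= 2)

Result:
COUNT(*)
--------
2       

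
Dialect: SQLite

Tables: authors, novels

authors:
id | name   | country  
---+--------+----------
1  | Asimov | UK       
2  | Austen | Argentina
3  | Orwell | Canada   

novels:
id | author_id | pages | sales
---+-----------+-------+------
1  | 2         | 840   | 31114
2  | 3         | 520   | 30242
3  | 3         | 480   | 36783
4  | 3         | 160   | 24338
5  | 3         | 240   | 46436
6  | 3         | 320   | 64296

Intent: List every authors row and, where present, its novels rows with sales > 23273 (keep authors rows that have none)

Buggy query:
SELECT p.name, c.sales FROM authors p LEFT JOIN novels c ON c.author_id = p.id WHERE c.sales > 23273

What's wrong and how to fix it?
Bug: A WHERE condition on the right-hand table after LEFT JOIN drops unmatched parents

Fix: Put 'c.sales > 23273' in the JOIN's ON clause instead of WHERE

Corrected query:
SELECT p.name, c.sales FROM authors p LEFT JOIN novels c ON c.author_id = p.id AND c.sales > 23273

Result:
name   | sales
-------+------
Asimov | NULL 
Austen | 31114
Orwell | 24338
Orwell | 30242
Orwell | 36783
Orwell | 46436
Orwell | 64296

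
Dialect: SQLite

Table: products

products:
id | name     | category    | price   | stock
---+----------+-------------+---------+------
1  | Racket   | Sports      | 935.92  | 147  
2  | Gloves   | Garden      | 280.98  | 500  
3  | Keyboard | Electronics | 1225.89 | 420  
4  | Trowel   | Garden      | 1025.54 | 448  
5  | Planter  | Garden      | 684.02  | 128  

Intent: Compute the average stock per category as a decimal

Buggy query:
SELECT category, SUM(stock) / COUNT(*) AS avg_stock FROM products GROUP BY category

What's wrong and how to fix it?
Bug: SUM(stock) and COUNT(*) are both integers; the division truncates the fractional part

Fix: Cast one side to REAL so the division keeps the fractional part

Corrected query:
SELECT category, SUM(stock) * 1.0 / COUNT(*) AS avg_stock FROM products GROUP BY category

Result:
category    | avg_stock 
------------+-----------
Electronics | 420       
Garden      | 358.666667
Sports      | 147       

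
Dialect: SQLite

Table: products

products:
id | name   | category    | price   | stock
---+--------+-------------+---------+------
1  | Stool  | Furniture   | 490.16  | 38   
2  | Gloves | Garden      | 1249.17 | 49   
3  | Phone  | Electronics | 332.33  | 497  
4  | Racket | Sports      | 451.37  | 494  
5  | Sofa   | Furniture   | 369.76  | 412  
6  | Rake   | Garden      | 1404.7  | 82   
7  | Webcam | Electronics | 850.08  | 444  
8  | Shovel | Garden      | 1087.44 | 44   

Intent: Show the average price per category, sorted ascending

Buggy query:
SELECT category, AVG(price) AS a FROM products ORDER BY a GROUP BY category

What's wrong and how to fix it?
Bug: ORDER BY appears before GROUP BY; SQL clause order requires GROUP BY first

Fix: Move ORDER BY to the end, after GROUP BY

Corrected query:
SELECT category, AVG(price) AS a FROM products GROUP BY category ORDER BY a

Result:
category    | a          
------------+------------
Furniture   | 429.96     
Sports      | 451.37     
Electronics | 591.205    
Garden      | 1247.103333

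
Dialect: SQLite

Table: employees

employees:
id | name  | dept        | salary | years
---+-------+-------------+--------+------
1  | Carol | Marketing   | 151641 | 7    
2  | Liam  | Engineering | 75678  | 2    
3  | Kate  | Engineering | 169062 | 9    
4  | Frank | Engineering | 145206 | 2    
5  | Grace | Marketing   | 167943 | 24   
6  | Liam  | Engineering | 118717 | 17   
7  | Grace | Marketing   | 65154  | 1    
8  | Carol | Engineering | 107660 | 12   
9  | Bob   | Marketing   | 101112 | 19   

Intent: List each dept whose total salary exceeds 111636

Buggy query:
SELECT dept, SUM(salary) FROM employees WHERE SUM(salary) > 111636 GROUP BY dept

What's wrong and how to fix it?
Bug: WHERE runs before GROUP BY, so aggregates aren't available there

Fix: Use HAVING (which filters groups after aggregation) instead of WHERE

Corrected query:
SELECT dept, SUM(salary) FROM employees GROUP BY dept HAVING SUM(salary) > 111636

Result:
dept        | SUM(salary)
------------+------------
Engineering | 616323     
Marketing   | 485850     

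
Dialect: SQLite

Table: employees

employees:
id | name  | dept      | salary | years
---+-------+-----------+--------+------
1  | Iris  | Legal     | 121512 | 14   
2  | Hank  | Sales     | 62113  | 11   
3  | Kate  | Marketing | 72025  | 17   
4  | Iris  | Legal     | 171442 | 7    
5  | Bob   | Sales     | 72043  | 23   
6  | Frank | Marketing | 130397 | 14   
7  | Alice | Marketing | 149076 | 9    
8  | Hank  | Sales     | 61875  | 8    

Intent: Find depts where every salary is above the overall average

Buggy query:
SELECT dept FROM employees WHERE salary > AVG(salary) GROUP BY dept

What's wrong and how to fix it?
Bug: WHERE evaluates per row before aggregation, so AVG() is unavailable

Fix: Use a subquery for AVG and a HAVING MIN(...) filter so the condition holds for every row in the group

Corrected query:
SELECT dept FROM employees GROUP BY dept HAVING MIN(salary) > (SELECT AVG(salary) FROM employees)

Result:
dept 
-----
Legal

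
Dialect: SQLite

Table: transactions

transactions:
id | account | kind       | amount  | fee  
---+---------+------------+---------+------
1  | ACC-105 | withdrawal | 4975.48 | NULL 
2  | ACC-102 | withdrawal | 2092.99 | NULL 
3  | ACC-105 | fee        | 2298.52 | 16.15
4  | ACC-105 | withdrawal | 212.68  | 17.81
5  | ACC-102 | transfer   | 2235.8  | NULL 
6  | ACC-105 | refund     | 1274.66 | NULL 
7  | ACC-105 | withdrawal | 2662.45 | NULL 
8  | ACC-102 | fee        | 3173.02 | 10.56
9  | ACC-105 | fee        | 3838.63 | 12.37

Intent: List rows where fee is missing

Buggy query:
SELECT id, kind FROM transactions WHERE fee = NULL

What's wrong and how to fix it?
Bug: '= NULL' is always unknown in SQL three-valued logic, so no rows match

Fix: Replace '= NULL' with 'IS NULL'

Corrected query:
SELECT id, kind FROM transactions WHERE fee IS NULL

Result:
id | kind      
---+-----------
1  | withdrawal
2  | withdrawal
5  | transfer  
6  | refund    
7  | withdrawal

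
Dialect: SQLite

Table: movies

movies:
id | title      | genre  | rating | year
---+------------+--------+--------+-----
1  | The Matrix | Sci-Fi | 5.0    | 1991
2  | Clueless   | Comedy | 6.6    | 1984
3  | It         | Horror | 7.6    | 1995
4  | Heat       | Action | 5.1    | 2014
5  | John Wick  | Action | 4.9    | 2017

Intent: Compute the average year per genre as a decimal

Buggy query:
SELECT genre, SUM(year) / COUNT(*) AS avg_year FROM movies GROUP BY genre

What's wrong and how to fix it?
Bug: SUM(year) and COUNT(*) are both integers; the division truncates the fractional part

Fix: Cast one side to REAL so the division keeps the fractional part

Corrected query:
SELECT genre, SUM(year) * 1.0 / COUNT(*) AS avg_year FROM movies GROUP BY genre

Result:
genre  | avg_year
-------+---------
Action | 2015.5  
Comedy | 1984    
Horror | 1995    
Sci-Fi | 1991    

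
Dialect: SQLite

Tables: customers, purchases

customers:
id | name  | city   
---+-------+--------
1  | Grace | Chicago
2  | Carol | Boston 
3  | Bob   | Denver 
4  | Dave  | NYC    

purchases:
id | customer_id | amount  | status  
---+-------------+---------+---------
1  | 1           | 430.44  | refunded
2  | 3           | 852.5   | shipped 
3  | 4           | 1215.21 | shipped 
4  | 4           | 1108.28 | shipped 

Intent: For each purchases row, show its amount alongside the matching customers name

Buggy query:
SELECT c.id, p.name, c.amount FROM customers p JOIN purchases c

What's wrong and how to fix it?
Bug: Missing join condition: each purchases row is matched to all customers rows instead of just its own

Fix: Specify the join condition linking the foreign key to the parent id

Corrected query:
SELECT c.id, p.name, c.amount FROM customers p JOIN purchases c ON c.customer_id = p.id

Result:
id | name  | amount 
---+-------+--------
1  | Grace | 430.44 
2  | Bob   | 852.5  
3  | Dave  | 1215.21
4  | Dave  | 1108.28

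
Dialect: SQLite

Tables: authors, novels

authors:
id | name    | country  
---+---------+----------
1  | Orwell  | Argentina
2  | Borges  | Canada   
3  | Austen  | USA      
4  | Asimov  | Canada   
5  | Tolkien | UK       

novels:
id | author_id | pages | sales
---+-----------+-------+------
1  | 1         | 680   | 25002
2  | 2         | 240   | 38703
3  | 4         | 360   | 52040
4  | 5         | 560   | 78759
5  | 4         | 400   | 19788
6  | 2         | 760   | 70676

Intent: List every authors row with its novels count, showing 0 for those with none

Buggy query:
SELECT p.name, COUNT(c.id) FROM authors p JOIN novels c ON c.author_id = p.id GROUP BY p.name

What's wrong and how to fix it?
Bug: INNER JOIN drops authors rows that have no matching novels rows

Fix: Use LEFT JOIN so parents without children still appear (COUNT(c.id) gives 0)

Corrected query:
SELECT p.name, COUNT(c.id) FROM authors p LEFT JOIN novels c ON c.author_id = p.id GROUP BY p.name

Result:
name    | COUNT(c.id)
--------+------------
Asimov  | 2          
Austen  | 0          
Borges  | 2          
Orwell  | 1          
Tolkien | 1          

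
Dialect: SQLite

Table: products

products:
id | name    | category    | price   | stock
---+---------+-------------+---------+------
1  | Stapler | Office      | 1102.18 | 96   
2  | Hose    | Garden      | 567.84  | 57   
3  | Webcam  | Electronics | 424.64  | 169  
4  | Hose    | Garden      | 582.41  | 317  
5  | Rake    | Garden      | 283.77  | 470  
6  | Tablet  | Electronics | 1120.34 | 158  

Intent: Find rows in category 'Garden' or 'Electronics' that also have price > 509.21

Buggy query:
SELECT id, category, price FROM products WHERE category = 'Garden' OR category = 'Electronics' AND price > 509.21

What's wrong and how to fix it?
Bug: Without parentheses, AND is evaluated before OR, so the price filter only applies to the 'Electronics' branch

Fix: Group the OR with parentheses (or use IN), then AND the threshold

Corrected query:
SELECT id, category, price FROM products WHERE (category = 'Garden' OR category = 'Electronics') AND price > 509.21

Result:
id | category    | price  
---+-------------+--------
2  | Garden      | 567.84 
4  | Garden      | 582.41 
6  | Electronics | 1120.34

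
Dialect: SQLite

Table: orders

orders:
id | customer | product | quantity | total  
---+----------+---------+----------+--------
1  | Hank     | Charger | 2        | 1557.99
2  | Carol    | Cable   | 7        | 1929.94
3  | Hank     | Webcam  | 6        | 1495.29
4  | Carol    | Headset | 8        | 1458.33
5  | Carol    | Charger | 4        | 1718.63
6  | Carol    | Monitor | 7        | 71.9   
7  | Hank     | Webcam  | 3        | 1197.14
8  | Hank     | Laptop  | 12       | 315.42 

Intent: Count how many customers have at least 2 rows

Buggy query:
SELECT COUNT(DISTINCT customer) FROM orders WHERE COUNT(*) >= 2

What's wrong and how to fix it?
Bug: COUNT(*) cannot appear in WHERE; the per-group count doesn't exist yet

Fix: Group first with HAVING COUNT(*) >= 2, then COUNT the resulting groups

Corrected query:
SELECT COUNT(*) FROM (SELECT customer FROM orders GROUP BY customer HAVING COUNT(*) >= 2)

Result:
COUNT(*)
--------
2       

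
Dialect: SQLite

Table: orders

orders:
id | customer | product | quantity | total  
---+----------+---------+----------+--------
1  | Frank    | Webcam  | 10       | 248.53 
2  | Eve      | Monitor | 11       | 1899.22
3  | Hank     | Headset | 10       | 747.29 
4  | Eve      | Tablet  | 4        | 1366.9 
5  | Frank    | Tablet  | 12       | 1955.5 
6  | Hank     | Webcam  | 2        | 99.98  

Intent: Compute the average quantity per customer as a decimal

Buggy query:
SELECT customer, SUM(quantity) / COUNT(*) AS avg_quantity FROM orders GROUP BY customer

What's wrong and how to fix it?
Bug: Both operands are integers, so '/' performs integer division and truncates

Fix: Cast one side to REAL so the division keeps the fractional part

Corrected query:
SELECT customer, SUM(quantity) * 1.0 / COUNT(*) AS avg_quantity FROM orders GROUP BY customer

Result:
customer | avg_quantity
---------+-------------
Eve      | 7.5         
Frank    | 11          
Hank     | 6           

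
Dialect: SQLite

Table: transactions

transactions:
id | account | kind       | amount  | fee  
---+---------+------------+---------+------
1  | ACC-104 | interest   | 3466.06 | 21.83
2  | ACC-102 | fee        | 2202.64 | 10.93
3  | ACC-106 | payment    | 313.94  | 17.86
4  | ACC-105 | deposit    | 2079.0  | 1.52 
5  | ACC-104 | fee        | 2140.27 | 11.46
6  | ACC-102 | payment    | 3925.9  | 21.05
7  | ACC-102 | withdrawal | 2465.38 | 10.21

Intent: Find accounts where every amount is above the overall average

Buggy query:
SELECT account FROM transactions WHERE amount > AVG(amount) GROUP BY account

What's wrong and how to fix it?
Bug: WHERE evaluates per row before aggregation, so AVG() is unavailable

Fix: Use a subquery for AVG and a HAVING MIN(...) filter so the condition holds for every row in the group

Corrected query:
SELECT account FROM transactions GROUP BY account HAVING MIN(amount) > (SELECT AVG(amount) FROM transactions)

Result:
(no rows)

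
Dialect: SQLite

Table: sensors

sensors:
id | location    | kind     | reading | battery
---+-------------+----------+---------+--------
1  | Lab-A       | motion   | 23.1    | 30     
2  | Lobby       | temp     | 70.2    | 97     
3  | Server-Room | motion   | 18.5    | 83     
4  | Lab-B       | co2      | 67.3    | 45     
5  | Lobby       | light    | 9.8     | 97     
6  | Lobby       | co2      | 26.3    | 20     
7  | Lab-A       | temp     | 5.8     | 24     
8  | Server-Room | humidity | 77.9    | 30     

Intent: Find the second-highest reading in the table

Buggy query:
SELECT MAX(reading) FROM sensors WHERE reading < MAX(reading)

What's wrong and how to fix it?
Bug: The inner MAX is an aggregate inside WHERE, which is not allowed

Fix: Compute the overall MAX in a subquery, then take MAX of rows below it

Corrected query:
SELECT MAX(reading) FROM sensors WHERE reading < (SELECT MAX(reading) FROM sensors)

Result:
MAX(reading)
------------
70.2        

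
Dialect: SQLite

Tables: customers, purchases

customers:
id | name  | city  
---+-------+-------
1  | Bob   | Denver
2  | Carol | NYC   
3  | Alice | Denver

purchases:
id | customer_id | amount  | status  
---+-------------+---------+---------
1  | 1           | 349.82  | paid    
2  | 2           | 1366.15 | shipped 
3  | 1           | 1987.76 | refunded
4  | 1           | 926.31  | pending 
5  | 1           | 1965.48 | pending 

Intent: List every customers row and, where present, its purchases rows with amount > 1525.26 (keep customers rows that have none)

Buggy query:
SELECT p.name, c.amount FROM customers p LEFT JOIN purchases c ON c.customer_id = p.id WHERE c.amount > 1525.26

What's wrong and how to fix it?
Bug: A WHERE condition on the right-hand table after LEFT JOIN drops unmatched parents

Fix: Put 'c.amount > 1525.26' in the JOIN's ON clause instead of WHERE

Corrected query:
SELECT p.name, c.amount FROM customers p LEFT JOIN purchases c ON c.customer_id = p.id AND c.amount > 1525.26

Result:
name  | amount 
------+--------
Bob   | 1965.48
Bob   | 1987.76
Carol | NULL   
Alice | NULL   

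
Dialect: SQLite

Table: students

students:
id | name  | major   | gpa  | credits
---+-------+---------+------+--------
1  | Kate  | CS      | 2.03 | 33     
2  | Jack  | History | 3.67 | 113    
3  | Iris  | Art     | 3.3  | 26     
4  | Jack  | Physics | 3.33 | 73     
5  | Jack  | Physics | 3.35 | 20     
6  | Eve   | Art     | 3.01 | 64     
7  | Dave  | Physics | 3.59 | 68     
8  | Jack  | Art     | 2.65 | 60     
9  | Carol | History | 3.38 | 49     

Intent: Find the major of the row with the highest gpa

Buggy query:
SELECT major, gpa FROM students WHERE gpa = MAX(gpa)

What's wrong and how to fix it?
Bug: WHERE is evaluated per row; an aggregate over the whole table isn't defined there

Fix: Wrap MAX in a scalar subquery so WHERE compares against a single value

Corrected query:
SELECT major, gpa FROM students WHERE gpa = (SELECT MAX(gpa) FROM students)

Result:
major   | gpa 
--------+-----
History | 3.67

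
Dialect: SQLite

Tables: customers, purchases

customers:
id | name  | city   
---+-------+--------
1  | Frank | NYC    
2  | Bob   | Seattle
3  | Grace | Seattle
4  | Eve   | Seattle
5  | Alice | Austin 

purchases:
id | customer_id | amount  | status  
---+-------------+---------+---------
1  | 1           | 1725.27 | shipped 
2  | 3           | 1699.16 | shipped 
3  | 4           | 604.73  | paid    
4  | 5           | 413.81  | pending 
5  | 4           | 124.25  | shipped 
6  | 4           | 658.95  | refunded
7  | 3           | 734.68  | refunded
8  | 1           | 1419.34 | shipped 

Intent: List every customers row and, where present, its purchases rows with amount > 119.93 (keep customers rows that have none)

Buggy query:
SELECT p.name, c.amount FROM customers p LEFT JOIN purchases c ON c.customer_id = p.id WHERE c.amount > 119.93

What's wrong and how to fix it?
Bug: A WHERE condition on the right-hand table after LEFT JOIN drops unmatched parents

Fix: Put 'c.amount > 119.93' in the JOIN's ON clause instead of WHERE

Corrected query:
SELECT p.name, c.amount FROM customers p LEFT JOIN purchases c ON c.customer_id = p.id AND c.amount > 119.93

Result:
name  | amount 
------+--------
Frank | 1419.34
Frank | 1725.27
Bob   | NULL   
Grace | 734.68 
Grace | 1699.16
Eve   | 124.25 
Eve   | 604.73 
Eve   | 658.95 
Alice | 413.81 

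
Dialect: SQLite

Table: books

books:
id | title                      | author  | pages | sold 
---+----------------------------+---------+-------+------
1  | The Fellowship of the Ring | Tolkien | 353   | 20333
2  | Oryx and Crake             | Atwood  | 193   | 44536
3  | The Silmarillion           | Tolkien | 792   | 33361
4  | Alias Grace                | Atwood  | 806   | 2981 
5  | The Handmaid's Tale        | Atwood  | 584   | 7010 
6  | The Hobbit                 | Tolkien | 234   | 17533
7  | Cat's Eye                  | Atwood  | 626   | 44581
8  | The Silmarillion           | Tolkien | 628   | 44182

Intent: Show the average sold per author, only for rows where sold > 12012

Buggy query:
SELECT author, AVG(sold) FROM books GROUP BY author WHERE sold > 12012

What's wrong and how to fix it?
Bug: Row-level WHERE must come before GROUP BY in the clause order

Fix: Place WHERE between FROM and GROUP BY

Corrected query:
SELECT author, AVG(sold) FROM books WHERE sold > 12012 GROUP BY author

Result:
author  | AVG(sold)
--------+----------
Atwood  | 44558.5  
Tolkien | 28852.25 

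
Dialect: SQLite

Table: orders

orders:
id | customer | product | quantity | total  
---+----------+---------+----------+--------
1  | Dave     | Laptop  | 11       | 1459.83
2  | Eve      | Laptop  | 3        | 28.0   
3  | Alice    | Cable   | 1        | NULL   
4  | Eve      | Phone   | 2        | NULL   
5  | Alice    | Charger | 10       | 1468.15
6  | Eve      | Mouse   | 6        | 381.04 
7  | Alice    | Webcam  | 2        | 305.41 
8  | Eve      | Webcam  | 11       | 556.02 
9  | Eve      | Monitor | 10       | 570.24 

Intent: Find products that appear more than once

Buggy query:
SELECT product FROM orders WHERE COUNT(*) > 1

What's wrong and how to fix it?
Bug: COUNT(*) is an aggregate and cannot be used in WHERE

Fix: Group first, then use HAVING for the count condition

Corrected query:
SELECT product FROM orders GROUP BY product HAVING COUNT(*) > 1

Result:
product
-------
Laptop 
Webcam 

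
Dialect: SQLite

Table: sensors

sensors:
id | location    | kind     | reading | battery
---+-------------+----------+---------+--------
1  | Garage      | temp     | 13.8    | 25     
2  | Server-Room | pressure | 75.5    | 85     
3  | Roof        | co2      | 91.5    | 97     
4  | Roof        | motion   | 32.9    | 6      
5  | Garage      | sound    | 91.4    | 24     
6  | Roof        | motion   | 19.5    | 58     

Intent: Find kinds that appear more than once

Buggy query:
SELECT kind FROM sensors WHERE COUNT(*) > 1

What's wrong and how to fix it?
Bug: WHERE can't reference COUNT(*); aggregates are computed after WHERE

Fix: GROUP BY kind, then filter groups with HAVING COUNT(*) > 1

Corrected query:
SELECT kind FROM sensors GROUP BY kind HAVING COUNT(*) > 1

Result:
kind  
------
motion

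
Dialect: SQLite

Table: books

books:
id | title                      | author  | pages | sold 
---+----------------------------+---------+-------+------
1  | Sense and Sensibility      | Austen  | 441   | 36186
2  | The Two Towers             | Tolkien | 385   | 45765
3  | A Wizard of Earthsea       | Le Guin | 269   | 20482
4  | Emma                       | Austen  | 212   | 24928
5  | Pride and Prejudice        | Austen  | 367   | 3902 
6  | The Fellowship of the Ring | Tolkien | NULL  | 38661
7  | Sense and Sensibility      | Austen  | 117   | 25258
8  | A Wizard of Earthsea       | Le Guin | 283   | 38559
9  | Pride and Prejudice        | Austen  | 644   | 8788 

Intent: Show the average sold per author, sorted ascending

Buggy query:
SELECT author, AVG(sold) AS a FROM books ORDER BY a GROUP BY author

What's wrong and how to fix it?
Bug: ORDER BY appears before GROUP BY; SQL clause order requires GROUP BY first

Fix: Reorder: SELECT … FROM … GROUP BY … ORDER BY …

Corrected query:
SELECT author, AVG(sold) AS a FROM books GROUP BY author ORDER BY a

Result:
author  | a      
--------+--------
Austen  | 19812.4
Le Guin | 29520.5
Tolkien | 42213  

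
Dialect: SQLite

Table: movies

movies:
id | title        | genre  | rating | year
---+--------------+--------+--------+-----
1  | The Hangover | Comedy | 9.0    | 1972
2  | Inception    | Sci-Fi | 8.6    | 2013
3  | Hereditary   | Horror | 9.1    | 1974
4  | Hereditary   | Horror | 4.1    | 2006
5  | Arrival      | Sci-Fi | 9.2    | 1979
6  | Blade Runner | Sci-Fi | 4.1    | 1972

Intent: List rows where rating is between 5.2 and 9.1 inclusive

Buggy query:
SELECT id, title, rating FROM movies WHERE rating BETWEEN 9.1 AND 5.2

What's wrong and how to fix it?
Bug: BETWEEN expects the lower bound first; with 9.1 AND 5.2 the range is empty

Fix: Swap the bounds so the smaller value comes first

Corrected query:
SELECT id, title, rating FROM movies WHERE rating BETWEEN 5.2 AND 9.1

Result:
id | title        | rating
---+--------------+-------
1  | The Hangover | 9     
2  | Inception    | 8.6   
3  | Hereditary   | 9.1   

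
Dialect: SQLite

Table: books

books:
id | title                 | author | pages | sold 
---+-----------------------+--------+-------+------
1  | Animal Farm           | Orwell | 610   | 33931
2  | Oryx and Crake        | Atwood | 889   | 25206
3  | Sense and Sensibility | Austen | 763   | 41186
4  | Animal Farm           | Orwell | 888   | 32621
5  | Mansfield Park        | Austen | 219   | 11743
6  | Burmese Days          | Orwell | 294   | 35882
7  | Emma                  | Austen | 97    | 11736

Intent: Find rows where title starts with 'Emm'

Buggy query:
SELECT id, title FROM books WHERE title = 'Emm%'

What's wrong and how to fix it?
Bug: '=' compares the literal string including the % character; pattern matching needs LIKE

Fix: Replace '=' with LIKE so 'Emm%' is treated as a pattern

Corrected query:
SELECT id, title FROM books WHERE title LIKE 'Emm%'

Result:
id | title
---+------
7  | Emma 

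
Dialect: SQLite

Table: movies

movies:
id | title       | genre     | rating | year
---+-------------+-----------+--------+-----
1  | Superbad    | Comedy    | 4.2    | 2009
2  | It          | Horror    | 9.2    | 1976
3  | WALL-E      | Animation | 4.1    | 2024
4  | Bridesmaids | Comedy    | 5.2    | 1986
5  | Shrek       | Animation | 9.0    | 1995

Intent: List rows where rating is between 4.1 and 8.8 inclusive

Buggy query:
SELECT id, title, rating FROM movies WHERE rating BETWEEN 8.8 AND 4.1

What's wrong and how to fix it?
Bug: BETWEEN expects the lower bound first; with 8.8 AND 4.1 the range is empty

Fix: Write BETWEEN 4.1 AND 8.8

Corrected query:
SELECT id, title, rating FROM movies WHERE rating BETWEEN 4.1 AND 8.8

Result:
id | title       | rating
---+-------------+-------
1  | Superbad    | 4.2   
3  | WALL-E      | 4.1   
4  | Bridesmaids | 5.2   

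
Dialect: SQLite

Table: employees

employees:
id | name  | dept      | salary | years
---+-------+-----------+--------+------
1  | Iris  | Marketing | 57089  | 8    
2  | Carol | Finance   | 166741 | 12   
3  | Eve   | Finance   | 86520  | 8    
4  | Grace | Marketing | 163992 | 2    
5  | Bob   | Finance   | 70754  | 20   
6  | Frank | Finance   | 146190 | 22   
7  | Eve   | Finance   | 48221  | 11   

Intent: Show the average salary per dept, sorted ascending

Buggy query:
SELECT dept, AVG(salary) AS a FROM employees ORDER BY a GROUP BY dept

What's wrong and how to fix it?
Bug: GROUP BY must precede ORDER BY

Fix: Reorder: SELECT … FROM … GROUP BY … ORDER BY …

Corrected query:
SELECT dept, AVG(salary) AS a FROM employees GROUP BY dept ORDER BY a

Result:
dept      | a       
----------+---------
Finance   | 103685.2
Marketing | 110540.5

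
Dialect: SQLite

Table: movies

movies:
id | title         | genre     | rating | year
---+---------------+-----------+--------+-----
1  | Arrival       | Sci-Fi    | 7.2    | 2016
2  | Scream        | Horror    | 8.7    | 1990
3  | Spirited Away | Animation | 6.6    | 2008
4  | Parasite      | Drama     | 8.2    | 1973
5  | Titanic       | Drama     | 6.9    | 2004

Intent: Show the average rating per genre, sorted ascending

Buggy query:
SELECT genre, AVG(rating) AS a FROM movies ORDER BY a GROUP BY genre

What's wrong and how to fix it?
Bug: ORDER BY appears before GROUP BY; SQL clause order requires GROUP BY first

Fix: Move ORDER BY to the end, after GROUP BY

Corrected query:
SELECT genre, AVG(rating) AS a FROM movies GROUP BY genre ORDER BY a

Result:
genre     | a   
----------+-----
Animation | 6.6 
Sci-Fi    | 7.2 
Drama     | 7.55
Horror    | 8.7 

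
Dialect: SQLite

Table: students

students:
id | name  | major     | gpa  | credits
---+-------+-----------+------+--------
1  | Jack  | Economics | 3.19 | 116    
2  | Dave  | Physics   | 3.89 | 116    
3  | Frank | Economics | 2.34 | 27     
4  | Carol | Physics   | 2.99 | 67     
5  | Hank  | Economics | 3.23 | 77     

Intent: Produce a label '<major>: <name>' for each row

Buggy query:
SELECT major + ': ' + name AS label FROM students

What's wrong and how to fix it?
Bug: '+' is numeric addition; on text columns SQLite converts them to 0 instead of concatenating

Fix: Replace + with || to concatenate text

Corrected query:
SELECT major || ': ' || name AS label FROM students

Result:
label           
----------------
Economics: Jack 
Physics: Dave   
Economics: Frank
Physics: Carol  
Economics: Hank 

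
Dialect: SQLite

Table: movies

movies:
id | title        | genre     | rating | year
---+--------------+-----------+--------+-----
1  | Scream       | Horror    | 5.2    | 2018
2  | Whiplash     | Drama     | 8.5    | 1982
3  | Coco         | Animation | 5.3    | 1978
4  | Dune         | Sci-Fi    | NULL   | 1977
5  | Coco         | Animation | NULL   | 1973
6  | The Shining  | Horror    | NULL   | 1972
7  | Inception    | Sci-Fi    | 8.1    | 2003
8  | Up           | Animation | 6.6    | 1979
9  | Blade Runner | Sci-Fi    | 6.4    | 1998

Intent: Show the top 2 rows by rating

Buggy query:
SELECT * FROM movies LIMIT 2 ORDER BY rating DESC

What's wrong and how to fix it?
Bug: ORDER BY cannot follow LIMIT; LIMIT is the final clause

Fix: Sort with ORDER BY, then apply LIMIT

Corrected query:
SELECT * FROM movies ORDER BY rating DESC LIMIT 2

Result:
id | title     | genre  | rating | year
---+-----------+--------+--------+-----
2  | Whiplash  | Drama  | 8.5    | 1982
7  | Inception | Sci-Fi | 8.1    | 2003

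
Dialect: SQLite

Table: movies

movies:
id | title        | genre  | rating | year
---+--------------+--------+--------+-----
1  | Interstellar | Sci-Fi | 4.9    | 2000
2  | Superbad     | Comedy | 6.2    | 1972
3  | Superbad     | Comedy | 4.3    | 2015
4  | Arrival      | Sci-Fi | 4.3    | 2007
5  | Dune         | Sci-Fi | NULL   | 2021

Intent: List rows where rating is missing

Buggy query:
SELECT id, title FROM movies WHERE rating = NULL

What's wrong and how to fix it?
Bug: Comparing to NULL with '=' never matches; NULL = NULL is unknown, not true

Fix: Replace '= NULL' with 'IS NULL'

Corrected query:
SELECT id, title FROM movies WHERE rating IS NULL

Result:
id | title
---+------
5  | Dune 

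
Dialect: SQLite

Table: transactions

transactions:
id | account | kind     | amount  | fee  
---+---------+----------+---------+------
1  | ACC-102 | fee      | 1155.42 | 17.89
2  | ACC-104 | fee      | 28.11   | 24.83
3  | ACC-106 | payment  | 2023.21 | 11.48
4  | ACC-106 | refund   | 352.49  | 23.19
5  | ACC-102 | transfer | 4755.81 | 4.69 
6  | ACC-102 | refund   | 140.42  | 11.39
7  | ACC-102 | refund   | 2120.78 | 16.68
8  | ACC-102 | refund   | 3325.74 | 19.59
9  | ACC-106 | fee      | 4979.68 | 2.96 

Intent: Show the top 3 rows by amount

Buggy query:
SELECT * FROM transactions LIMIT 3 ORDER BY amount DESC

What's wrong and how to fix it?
Bug: ORDER BY cannot follow LIMIT; LIMIT is the final clause

Fix: Sort with ORDER BY, then apply LIMIT

Corrected query:
SELECT * FROM transactions ORDER BY amount DESC LIMIT 3

Result:
id | account | kind     | amount  | fee  
---+---------+----------+---------+------
9  | ACC-106 | fee      | 4979.68 | 2.96 
5  | ACC-102 | transfer | 4755.81 | 4.69 
8  | ACC-102 | refund   | 3325.74 | 19.59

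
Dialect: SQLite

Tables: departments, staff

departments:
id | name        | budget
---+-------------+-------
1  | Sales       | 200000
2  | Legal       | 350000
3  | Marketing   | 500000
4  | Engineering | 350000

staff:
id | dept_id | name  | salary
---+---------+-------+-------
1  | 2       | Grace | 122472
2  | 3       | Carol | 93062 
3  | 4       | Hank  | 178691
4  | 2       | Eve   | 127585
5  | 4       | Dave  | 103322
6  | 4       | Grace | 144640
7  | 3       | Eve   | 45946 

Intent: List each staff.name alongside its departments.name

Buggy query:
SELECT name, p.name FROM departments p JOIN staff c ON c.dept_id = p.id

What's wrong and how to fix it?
Bug: Both tables have a 'name' column; the unqualified reference is ambiguous

Fix: Qualify the column with its table alias (c.name)

Corrected query:
SELECT c.name, p.name FROM departments p JOIN staff c ON c.dept_id = p.id

Result:
name  | name       
------+------------
Grace | Legal      
Carol | Marketing  
Hank  | Engineering
Eve   | Legal      
Dave  | Engineering
Grace | Engineering
Eve   | Marketing  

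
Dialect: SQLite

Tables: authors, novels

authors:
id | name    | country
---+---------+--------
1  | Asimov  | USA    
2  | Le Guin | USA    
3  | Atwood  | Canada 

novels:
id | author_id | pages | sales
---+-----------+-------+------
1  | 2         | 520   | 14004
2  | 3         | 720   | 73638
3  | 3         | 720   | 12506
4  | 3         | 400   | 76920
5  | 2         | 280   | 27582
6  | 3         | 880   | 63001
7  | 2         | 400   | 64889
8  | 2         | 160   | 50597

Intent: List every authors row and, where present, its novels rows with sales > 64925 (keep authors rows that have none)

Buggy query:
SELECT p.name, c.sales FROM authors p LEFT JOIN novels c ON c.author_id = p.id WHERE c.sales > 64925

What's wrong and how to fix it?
Bug: A WHERE condition on the right-hand table after LEFT JOIN drops unmatched parents

Fix: Move the right-table condition into the ON clause so unmatched parents are kept

Corrected query:
SELECT p.name, c.sales FROM authors p LEFT JOIN novels c ON c.author_id = p.id AND c.sales > 64925

Result:
name    | sales
--------+------
Asimov  | NULL 
Le Guin | NULL 
Atwood  | 73638
Atwood  | 76920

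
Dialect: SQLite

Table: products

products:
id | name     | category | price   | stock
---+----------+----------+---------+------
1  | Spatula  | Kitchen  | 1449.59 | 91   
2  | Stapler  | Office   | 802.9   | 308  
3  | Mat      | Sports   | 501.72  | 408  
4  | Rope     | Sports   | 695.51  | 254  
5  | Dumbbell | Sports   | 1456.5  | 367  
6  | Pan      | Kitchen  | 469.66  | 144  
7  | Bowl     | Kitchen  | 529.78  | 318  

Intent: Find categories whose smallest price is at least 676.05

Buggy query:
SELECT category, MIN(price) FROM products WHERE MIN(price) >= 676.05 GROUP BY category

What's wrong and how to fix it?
Bug: Aggregates like MIN are computed per group after WHERE runs

Fix: Replace WHERE with HAVING after the GROUP BY

Corrected query:
SELECT category, MIN(price) FROM products GROUP BY category HAVING MIN(price) >= 676.05

Result:
category | MIN(price)
---------+-----------
Office   | 802.9     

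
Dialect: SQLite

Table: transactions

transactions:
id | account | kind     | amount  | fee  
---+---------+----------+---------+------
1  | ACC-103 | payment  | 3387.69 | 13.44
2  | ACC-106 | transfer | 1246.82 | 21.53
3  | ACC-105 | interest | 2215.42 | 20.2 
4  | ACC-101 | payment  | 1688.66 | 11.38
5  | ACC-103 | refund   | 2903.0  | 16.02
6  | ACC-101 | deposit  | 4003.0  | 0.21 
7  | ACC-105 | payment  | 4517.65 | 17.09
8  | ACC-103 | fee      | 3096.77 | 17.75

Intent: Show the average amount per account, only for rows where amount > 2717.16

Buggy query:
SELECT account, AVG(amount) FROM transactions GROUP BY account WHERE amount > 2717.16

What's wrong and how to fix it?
Bug: WHERE cannot follow GROUP BY

Fix: Place WHERE between FROM and GROUP BY

Corrected query:
SELECT account, AVG(amount) FROM transactions WHERE amount > 2717.16 GROUP BY account

Result:
account | AVG(amount)
--------+------------
ACC-101 | 4003       
ACC-103 | 3129.153333
ACC-105 | 4517.65    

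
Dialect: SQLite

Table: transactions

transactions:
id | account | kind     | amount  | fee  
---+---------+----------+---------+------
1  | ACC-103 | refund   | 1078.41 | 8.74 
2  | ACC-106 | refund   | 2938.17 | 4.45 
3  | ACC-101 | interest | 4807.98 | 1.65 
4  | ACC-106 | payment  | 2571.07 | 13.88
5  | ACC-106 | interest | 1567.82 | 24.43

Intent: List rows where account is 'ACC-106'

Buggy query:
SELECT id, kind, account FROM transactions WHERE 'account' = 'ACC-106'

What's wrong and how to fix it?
Bug: 'account' in single quotes is a string literal, not the column; the comparison is literal-vs-literal and never true

Fix: Reference the column as account without single quotes

Corrected query:
SELECT id, kind, account FROM transactions WHERE account = 'ACC-106'

Result:
id | kind     | account
---+----------+--------
2  | refund   | ACC-106
4  | payment  | ACC-106
5  | interest | ACC-106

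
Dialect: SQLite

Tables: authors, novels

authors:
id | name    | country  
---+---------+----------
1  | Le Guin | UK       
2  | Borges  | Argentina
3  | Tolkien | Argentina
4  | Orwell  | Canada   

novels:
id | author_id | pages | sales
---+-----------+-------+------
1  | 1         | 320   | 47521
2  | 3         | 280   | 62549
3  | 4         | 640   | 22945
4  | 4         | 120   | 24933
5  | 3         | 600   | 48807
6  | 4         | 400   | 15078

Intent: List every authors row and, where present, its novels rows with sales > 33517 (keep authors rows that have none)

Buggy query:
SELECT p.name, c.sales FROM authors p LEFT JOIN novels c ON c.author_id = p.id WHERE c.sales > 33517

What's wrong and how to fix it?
Bug: A WHERE condition on the right-hand table after LEFT JOIN drops unmatched parents

Fix: Put 'c.sales > 33517' in the JOIN's ON clause instead of WHERE

Corrected query:
SELECT p.name, c.sales FROM authors p LEFT JOIN novels c ON c.author_id = p.id AND c.sales > 33517

Result:
name    | sales
--------+------
Le Guin | 47521
Borges  | NULL 
Tolkien | 48807
Tolkien | 62549
Orwell  | NULL 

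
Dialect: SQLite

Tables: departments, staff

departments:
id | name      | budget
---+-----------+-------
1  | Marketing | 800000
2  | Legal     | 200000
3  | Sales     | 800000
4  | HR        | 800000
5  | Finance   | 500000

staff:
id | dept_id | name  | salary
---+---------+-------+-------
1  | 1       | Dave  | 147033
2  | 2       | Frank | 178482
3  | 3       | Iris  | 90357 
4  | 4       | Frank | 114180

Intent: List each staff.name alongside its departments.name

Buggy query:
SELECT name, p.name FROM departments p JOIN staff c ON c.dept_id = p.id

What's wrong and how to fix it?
Bug: 'name' exists in both joined tables, so the database can't tell which one is meant

Fix: Prefix ambiguous columns with the table alias

Corrected query:
SELECT c.name, p.name FROM departments p JOIN staff c ON c.dept_id = p.id

Result:
name  | name     
------+----------
Dave  | Marketing
Frank | Legal    
Iris  | Sales    
Frank | HR       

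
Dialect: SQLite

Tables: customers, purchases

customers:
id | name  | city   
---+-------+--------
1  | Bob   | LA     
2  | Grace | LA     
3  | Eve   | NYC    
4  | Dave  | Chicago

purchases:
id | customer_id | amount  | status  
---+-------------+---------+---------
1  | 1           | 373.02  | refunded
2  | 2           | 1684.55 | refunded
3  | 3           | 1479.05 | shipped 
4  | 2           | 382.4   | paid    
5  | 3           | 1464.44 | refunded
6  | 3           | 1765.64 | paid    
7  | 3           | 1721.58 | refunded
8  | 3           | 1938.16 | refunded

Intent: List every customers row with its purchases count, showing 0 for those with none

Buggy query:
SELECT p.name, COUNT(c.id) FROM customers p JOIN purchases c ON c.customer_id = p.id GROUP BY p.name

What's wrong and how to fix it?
Bug: INNER JOIN drops customers rows that have no matching purchases rows

Fix: Switch to LEFT JOIN to retain unmatched parent rows

Corrected query:
SELECT p.name, COUNT(c.id) FROM customers p LEFT JOIN purchases c ON c.customer_id = p.id GROUP BY p.name

Result:
name  | COUNT(c.id)
------+------------
Bob   | 1          
Dave  | 0          
Eve   | 5          
Grace | 2          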